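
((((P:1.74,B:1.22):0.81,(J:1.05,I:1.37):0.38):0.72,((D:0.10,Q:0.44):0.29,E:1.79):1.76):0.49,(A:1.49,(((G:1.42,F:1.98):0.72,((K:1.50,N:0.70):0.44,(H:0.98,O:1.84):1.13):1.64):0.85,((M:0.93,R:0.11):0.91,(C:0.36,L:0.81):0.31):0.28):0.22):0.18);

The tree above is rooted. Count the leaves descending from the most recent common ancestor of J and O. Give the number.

18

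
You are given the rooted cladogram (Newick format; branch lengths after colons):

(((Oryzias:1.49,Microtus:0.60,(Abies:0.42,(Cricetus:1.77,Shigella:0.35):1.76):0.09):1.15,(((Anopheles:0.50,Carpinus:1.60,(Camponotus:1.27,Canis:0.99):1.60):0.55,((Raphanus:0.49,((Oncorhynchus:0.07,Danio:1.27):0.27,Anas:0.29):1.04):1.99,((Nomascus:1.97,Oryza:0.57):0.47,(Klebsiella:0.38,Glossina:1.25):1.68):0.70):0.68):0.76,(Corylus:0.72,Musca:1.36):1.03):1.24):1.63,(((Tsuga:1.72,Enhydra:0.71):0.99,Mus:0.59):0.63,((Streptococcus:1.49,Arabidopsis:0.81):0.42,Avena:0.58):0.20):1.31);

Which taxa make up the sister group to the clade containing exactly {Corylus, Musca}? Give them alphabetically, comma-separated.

Anas, Anopheles, Camponotus, Canis, Carpinus, Danio, Glossina, Klebsiella, Nomascus, Oncorhynchus, Oryza, Raphanus

The clade containing exactly {Corylus, Musca} attaches to the tree at the node subtending (((Anopheles,Carpinus,(Camponotus,Canis)),((Raphanus,((Oncorhynchus,Danio),Anas)),((Nomascus,Oryza),(Klebsiella,Glossina)))),(Corylus,Musca)).
The other lineage descending from that same node — the sister group — is ((Anopheles,Carpinus,(Camponotus,Canis)),((Raphanus,((Oncorhynchus,Danio),Anas)),((Nomascus,Oryza),(Klebsiella,Glossina)))); its 12 tips in alphabetical order are the answer.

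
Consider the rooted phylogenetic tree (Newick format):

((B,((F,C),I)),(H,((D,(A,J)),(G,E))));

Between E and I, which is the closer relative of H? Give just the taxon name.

The MRCA of H and E subtends (H,((D,(A,J)),(G,E))) (6 taxa).
The MRCA of H and I is the root, subtending the entire tree (10 taxa).
The first is nested inside the second, so H shares a more recent common ancestor with E.

E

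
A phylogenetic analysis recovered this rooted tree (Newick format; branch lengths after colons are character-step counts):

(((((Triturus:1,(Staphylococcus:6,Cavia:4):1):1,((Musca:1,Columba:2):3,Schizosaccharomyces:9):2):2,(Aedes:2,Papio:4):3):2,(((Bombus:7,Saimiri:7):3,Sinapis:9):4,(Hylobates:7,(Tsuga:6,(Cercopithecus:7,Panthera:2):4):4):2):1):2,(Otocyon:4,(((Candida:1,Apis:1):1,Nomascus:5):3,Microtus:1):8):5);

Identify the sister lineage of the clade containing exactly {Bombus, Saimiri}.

Sinapis

The clade containing exactly {Bombus, Saimiri} attaches to the tree at the node subtending ((Bombus,Saimiri),Sinapis).
The other lineage descending from that same node — the sister group — is the single tip Sinapis.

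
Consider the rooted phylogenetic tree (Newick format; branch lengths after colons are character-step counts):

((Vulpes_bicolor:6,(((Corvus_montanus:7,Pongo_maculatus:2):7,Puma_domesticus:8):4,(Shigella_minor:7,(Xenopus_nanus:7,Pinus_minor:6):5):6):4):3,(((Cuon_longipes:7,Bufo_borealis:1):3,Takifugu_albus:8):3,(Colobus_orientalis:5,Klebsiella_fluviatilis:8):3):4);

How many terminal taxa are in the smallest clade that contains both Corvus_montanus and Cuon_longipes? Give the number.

The MRCA of Corvus_montanus and Cuon_longipes is the root, so the clade is the entire tree.
That clade contains 12 terminal taxa: Bufo_borealis, Colobus_orientalis, Corvus_montanus, Cuon_longipes, Klebsiella_fluviatilis, Pinus_minor, Pongo_maculatus, Puma_domesticus, Shigella_minor, Takifugu_albus, Vulpes_bicolor, Xenopus_nanus.

12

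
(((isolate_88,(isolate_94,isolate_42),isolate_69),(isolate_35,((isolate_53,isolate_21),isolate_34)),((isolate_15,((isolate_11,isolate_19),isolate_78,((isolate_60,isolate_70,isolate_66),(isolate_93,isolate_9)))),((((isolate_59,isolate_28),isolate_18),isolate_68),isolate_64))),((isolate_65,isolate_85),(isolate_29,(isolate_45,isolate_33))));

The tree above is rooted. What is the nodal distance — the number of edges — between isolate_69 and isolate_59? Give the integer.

The MRCA of isolate_69 and isolate_59 is the node subtending ((isolate_88,(isolate_94,isolate_42),isolate_69),(isolate_35,((isolate_53,isolate_21),isolate_34)),((isolate_15,((isolate_11,isolate_19),isolate_78,((isolate_60,isolate_70,isolate_66),(isolate_93,isolate_9)))),((((isolate_59,isolate_28),isolate_18),isolate_68),isolate_64))).
From isolate_69 up to that node: 2 branches. From isolate_59 up to the same node: 6 branches. Total: 2 + 6 = 8.

8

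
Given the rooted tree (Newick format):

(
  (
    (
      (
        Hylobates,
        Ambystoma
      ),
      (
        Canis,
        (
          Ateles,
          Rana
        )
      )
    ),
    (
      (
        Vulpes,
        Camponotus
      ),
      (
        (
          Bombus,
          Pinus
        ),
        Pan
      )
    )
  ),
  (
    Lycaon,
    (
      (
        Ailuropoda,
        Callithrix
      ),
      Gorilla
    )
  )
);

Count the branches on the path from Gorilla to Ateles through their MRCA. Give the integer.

8

The MRCA of Gorilla and Ateles is the root of the tree.
From Gorilla up to that node: 3 branches. From Ateles up to the same node: 5 branches. Total: 3 + 5 = 8.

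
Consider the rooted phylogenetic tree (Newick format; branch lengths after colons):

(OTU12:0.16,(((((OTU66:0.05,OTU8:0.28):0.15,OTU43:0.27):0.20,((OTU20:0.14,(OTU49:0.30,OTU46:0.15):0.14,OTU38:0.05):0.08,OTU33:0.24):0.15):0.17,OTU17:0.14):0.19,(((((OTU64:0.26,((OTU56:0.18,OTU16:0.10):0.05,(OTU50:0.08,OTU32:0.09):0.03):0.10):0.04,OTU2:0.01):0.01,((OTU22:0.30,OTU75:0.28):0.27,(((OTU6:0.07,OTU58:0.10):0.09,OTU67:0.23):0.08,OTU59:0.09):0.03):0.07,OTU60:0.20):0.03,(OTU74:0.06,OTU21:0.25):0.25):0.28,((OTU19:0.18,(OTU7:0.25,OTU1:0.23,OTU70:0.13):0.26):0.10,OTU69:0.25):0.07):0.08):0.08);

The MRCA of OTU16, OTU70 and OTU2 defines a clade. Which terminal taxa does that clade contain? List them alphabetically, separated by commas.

Tracing OTU16: it sits inside (OTU56,OTU16).
Tracing OTU70: it sits inside (OTU7,OTU1,OTU70).
Tracing OTU2: it sits inside ((OTU64,((OTU56,OTU16),(OTU50,OTU32))),OTU2).
The smallest clade enclosing all 3 is (((((OTU64,((OTU56,OTU16),(OTU50,OTU32))),OTU2),((OTU22,OTU75),(((OTU6,OTU58),OTU67),OTU59)),OTU60),(OTU74,OTU21)),((OTU19,(OTU7,OTU1,OTU70)),OTU69)); the answer is its 20 terminal taxa in alphabetical order.

OTU1, OTU16, OTU19, OTU2, OTU21, OTU22, OTU32, OTU50, OTU56, OTU58, OTU59, OTU6, OTU60, OTU64, OTU67, OTU69, OTU7, OTU70, OTU74, OTU75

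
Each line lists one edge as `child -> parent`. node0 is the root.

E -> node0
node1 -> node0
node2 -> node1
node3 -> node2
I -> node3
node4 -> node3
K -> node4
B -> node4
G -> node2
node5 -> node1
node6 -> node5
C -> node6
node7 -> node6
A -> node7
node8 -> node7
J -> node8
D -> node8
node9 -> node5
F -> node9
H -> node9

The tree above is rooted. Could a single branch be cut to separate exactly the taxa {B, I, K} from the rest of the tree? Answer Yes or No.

The most recent common ancestor of these taxa subtends (I,(K,B)).
That clade has exactly 3 tips — every listed taxon and nothing else — so the group is monophyletic.

Yes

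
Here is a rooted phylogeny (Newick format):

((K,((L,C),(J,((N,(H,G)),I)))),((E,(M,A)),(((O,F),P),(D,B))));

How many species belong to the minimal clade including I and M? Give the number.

16

The MRCA of I and M is the root, so the clade is the entire tree.
That clade contains 16 terminal taxa: A, B, C, D, E, F, G, H, I, J, K, L, M, N, O, P.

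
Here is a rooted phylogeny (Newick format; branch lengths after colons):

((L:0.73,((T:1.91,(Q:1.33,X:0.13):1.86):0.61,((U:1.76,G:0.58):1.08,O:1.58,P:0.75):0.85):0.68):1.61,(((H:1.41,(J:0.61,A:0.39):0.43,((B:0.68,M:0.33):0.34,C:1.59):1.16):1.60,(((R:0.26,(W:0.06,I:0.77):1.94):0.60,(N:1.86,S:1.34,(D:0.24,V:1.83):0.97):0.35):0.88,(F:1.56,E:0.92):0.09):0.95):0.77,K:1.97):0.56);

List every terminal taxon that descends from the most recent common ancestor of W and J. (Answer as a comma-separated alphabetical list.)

A, B, C, D, E, F, H, I, J, M, N, R, S, V, W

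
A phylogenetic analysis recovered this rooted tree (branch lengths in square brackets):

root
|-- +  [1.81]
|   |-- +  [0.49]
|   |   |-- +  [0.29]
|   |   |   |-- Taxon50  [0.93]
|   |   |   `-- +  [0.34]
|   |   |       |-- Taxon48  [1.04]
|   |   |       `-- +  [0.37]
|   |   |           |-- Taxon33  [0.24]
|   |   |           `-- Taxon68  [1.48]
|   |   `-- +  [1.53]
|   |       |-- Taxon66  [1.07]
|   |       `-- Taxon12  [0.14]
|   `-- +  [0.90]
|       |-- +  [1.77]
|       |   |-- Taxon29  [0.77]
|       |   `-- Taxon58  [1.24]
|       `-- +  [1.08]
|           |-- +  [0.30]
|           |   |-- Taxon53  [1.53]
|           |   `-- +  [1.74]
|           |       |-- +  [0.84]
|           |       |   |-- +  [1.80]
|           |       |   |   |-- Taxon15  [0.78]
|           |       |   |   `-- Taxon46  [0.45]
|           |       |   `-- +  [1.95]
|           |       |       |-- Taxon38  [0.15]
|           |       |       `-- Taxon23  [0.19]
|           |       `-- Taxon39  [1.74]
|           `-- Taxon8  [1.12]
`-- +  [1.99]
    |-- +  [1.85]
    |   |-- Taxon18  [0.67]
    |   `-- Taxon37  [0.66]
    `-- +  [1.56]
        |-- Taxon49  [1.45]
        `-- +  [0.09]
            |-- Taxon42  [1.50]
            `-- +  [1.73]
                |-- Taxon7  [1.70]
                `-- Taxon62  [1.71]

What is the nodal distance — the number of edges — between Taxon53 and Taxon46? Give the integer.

The MRCA of Taxon53 and Taxon46 is the node subtending (Taxon53,(((Taxon15,Taxon46),(Taxon38,Taxon23)),Taxon39)).
From Taxon53 up to that node: 1 branch. From Taxon46 up to the same node: 4 branches. Total: 1 + 4 = 5.

5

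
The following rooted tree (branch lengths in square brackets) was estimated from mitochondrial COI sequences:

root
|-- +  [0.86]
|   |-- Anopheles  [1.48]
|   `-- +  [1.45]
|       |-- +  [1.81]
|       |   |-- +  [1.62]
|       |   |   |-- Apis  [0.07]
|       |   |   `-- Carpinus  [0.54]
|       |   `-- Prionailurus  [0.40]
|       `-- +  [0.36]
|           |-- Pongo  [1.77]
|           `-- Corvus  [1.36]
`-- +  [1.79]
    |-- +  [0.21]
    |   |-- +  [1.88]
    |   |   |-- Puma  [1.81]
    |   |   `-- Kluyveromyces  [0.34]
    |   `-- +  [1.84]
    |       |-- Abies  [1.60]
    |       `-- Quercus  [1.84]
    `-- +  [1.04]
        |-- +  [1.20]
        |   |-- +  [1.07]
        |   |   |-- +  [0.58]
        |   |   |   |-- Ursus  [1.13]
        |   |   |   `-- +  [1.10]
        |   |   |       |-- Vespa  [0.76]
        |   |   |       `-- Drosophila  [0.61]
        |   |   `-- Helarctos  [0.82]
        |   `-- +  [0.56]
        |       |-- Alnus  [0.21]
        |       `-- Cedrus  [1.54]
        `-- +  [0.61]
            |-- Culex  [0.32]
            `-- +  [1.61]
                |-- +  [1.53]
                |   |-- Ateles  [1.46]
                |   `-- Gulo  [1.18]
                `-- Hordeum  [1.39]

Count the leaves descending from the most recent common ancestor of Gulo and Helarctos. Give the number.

The MRCA of Gulo and Helarctos is the node subtending ((((Ursus,(Vespa,Drosophila)),Helarctos),(Alnus,Cedrus)),(Culex,((Ateles,Gulo),Hordeum))).
That clade contains 10 terminal taxa: Alnus, Ateles, Cedrus, Culex, Drosophila, Gulo, Helarctos, Hordeum, Ursus, Vespa.

10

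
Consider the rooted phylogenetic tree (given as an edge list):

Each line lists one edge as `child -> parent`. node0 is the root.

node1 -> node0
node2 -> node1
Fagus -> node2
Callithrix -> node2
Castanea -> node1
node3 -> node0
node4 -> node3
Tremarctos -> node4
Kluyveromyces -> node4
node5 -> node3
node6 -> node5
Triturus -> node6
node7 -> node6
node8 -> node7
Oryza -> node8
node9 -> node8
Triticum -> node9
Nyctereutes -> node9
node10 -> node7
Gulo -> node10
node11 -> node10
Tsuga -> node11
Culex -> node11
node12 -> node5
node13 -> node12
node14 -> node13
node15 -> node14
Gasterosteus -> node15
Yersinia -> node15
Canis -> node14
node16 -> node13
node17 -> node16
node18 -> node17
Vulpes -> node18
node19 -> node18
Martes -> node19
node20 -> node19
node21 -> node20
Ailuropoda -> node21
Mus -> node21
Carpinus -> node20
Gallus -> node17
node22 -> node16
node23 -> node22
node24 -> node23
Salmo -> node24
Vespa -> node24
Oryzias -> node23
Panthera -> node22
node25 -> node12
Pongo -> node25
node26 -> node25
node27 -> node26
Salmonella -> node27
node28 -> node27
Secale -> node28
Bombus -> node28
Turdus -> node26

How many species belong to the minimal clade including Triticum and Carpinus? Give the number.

25

The MRCA of Triticum and Carpinus is the node subtending ((Triturus,((Oryza,(Triticum,Nyctereutes)),(Gulo,(Tsuga,Culex)))),((((Gasterosteus,Yersinia),Canis),(((Vulpes,(Martes,((Ailuropoda,Mus),Carpinus))),Gallus),(((Salmo,Vespa),Oryzias),Panthera))),(Pongo,((Salmonella,(Secale,Bombus)),Turdus)))).
That clade contains 25 terminal taxa: Ailuropoda, Bombus, Canis, Carpinus, Culex, Gallus, Gasterosteus, Gulo, Martes, Mus, Nyctereutes, Oryza, Oryzias, Panthera, Pongo, Salmo, Salmonella, Secale, Triticum, Triturus, Tsuga, Turdus, Vespa, Vulpes, Yersinia.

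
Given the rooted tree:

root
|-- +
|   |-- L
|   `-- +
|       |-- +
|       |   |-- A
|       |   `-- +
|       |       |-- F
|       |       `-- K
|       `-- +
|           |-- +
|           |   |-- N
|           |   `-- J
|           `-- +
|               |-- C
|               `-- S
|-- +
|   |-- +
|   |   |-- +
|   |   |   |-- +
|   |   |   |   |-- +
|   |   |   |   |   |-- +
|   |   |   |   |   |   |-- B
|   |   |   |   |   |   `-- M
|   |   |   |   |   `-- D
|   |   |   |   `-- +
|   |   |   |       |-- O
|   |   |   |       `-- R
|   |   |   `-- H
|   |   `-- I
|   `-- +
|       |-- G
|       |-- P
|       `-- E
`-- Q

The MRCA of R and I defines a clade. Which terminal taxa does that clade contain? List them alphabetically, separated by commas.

B, D, H, I, M, O, R

Tracing R: it sits inside (O,R).
Tracing I: it sits inside (((((B,M),D),(O,R)),H),I).
The smallest clade enclosing both is (((((B,M),D),(O,R)),H),I); the answer is its 7 terminal taxa in alphabetical order.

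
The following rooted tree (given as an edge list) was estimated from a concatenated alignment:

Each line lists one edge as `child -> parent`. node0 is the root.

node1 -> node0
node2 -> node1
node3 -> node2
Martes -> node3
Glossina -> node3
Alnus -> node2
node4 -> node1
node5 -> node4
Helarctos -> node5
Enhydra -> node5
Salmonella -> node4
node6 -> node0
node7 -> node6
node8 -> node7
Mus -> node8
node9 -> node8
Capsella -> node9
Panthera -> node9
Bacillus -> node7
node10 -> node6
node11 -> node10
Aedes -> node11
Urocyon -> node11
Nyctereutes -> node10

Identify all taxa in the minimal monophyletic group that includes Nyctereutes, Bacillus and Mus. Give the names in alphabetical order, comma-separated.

Tracing Nyctereutes: it sits inside ((Aedes,Urocyon),Nyctereutes).
Tracing Bacillus: it sits inside ((Mus,(Capsella,Panthera)),Bacillus).
Tracing Mus: it sits inside (Mus,(Capsella,Panthera)).
The smallest clade enclosing all 3 is (((Mus,(Capsella,Panthera)),Bacillus),((Aedes,Urocyon),Nyctereutes)); the answer is its 7 terminal taxa in alphabetical order.

Aedes, Bacillus, Capsella, Mus, Nyctereutes, Panthera, Urocyon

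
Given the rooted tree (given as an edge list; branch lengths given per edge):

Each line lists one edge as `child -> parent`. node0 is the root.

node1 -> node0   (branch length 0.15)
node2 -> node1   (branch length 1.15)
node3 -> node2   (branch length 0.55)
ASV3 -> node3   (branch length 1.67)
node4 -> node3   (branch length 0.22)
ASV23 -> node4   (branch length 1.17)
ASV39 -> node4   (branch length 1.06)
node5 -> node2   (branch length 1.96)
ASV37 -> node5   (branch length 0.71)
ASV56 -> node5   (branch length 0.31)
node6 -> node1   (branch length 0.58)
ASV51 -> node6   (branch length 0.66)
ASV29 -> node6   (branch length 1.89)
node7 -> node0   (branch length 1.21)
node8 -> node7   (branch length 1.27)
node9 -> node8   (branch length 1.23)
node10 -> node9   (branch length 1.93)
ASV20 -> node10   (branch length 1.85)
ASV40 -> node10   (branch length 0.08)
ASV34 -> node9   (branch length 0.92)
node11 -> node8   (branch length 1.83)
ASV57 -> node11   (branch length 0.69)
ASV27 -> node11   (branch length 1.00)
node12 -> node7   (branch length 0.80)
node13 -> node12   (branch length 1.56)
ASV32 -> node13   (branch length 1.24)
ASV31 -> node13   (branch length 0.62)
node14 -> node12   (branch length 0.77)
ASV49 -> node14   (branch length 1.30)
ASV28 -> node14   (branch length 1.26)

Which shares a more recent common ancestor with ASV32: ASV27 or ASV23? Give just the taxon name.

The MRCA of ASV32 and ASV27 subtends ((((ASV20,ASV40),ASV34),(ASV57,ASV27)),((ASV32,ASV31),(ASV49,ASV28))) (9 taxa).
The MRCA of ASV32 and ASV23 is the root, subtending the entire tree (16 taxa).
The first is nested inside the second, so ASV32 shares a more recent common ancestor with ASV27.

ASV27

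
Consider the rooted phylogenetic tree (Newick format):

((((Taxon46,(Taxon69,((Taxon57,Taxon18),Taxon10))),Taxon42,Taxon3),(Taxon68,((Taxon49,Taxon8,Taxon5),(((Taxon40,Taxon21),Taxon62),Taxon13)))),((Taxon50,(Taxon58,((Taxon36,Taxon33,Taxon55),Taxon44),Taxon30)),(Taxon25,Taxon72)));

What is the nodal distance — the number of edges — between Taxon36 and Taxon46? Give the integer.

10

The MRCA of Taxon36 and Taxon46 is the root of the tree.
From Taxon36 up to that node: 6 branches. From Taxon46 up to the same node: 4 branches. Total: 6 + 4 = 10.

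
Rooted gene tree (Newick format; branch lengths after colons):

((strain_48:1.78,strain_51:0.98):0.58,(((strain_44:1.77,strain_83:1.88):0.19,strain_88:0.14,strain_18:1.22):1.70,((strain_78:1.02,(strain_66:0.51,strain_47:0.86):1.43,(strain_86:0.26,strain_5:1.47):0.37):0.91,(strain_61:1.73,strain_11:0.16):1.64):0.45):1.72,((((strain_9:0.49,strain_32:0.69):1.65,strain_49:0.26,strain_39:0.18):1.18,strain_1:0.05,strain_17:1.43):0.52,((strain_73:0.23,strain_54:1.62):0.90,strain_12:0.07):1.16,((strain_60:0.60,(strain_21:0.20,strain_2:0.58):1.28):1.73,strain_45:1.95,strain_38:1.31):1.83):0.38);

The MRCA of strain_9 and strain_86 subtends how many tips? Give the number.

27

The MRCA of strain_9 and strain_86 is the root, so the clade is the entire tree.
That clade contains 27 terminal taxa: strain_1, strain_11, strain_12, strain_17, strain_18, strain_2, strain_21, strain_32, strain_38, strain_39, strain_44, strain_45, strain_47, strain_48, strain_49, strain_5, strain_51, strain_54, strain_60, strain_61, strain_66, strain_73, strain_78, strain_83, strain_86, strain_88, strain_9.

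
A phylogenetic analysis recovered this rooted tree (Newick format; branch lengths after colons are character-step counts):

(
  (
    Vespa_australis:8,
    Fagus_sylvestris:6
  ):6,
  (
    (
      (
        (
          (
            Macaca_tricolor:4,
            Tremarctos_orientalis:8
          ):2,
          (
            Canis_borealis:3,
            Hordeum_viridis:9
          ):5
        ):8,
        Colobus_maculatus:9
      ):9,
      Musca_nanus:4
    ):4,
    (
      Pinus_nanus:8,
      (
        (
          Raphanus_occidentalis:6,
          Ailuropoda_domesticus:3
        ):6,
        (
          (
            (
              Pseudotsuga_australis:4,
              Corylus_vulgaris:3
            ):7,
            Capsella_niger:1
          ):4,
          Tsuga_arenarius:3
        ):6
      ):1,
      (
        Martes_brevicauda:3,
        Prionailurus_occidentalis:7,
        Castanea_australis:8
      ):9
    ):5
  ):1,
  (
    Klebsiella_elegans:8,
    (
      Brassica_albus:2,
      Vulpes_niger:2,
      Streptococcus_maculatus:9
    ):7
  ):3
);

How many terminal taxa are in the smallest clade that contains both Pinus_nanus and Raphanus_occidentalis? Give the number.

10

The MRCA of Pinus_nanus and Raphanus_occidentalis is the node subtending (Pinus_nanus,((Raphanus_occidentalis,Ailuropoda_domesticus),(((Pseudotsuga_australis,Corylus_vulgaris),Capsella_niger),Tsuga_arenarius)),(Martes_brevicauda,Prionailurus_occidentalis,Castanea_australis)).
That clade contains 10 terminal taxa: Ailuropoda_domesticus, Capsella_niger, Castanea_australis, Corylus_vulgaris, Martes_brevicauda, Pinus_nanus, Prionailurus_occidentalis, Pseudotsuga_australis, Raphanus_occidentalis, Tsuga_arenarius.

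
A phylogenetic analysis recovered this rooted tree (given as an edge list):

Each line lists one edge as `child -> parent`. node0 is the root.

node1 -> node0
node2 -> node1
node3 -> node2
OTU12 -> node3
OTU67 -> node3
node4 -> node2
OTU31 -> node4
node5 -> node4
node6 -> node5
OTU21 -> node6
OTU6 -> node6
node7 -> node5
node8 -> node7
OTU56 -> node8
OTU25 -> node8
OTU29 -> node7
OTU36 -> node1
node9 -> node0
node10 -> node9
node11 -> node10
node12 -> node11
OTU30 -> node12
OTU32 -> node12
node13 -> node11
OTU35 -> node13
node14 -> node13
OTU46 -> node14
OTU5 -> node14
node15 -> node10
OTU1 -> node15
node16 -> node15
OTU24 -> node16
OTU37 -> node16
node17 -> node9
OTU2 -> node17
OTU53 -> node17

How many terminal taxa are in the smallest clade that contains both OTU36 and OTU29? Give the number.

9

The MRCA of OTU36 and OTU29 is the node subtending (((OTU12,OTU67),(OTU31,((OTU21,OTU6),((OTU56,OTU25),OTU29)))),OTU36).
That clade contains 9 terminal taxa: OTU12, OTU21, OTU25, OTU29, OTU31, OTU36, OTU56, OTU6, OTU67.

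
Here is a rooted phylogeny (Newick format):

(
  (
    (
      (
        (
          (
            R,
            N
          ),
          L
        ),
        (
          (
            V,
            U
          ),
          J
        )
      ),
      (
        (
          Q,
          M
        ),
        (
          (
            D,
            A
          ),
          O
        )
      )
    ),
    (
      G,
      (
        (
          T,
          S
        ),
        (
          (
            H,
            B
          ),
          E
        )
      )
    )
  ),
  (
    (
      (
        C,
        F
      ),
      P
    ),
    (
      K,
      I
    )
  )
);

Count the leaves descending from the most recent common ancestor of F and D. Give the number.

The MRCA of F and D is the root, so the clade is the entire tree.
That clade contains 22 terminal taxa: A, B, C, D, E, F, G, H, I, J, K, L, M, N, O, P, Q, R, S, T, U, V.

22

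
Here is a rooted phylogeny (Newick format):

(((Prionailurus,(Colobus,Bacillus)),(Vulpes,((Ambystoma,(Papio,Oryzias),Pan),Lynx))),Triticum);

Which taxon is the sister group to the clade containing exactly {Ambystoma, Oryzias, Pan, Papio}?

Lynx

The clade containing exactly {Ambystoma, Oryzias, Pan, Papio} attaches to the tree at the node subtending ((Ambystoma,(Papio,Oryzias),Pan),Lynx).
The other lineage descending from that same node — the sister group — is the single tip Lynx.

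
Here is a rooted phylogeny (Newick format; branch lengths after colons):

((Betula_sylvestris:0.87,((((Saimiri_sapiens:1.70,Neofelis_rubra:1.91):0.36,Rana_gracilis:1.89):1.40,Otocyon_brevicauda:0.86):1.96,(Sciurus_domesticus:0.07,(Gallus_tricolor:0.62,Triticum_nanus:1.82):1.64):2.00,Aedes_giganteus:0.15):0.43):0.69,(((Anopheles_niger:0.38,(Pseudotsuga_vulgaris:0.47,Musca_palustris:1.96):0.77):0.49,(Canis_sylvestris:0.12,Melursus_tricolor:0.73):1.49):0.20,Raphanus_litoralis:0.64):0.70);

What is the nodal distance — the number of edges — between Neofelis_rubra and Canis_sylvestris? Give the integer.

10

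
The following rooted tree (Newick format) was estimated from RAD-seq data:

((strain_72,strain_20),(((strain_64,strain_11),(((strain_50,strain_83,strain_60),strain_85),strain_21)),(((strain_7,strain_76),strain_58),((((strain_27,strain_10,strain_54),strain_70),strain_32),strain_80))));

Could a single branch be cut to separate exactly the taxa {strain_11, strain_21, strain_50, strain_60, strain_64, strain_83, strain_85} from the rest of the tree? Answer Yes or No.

The most recent common ancestor of these taxa subtends ((strain_64,strain_11),(((strain_50,strain_83,strain_60),strain_85),strain_21)).
That clade has exactly 7 tips — every listed taxon and nothing else — so the group is monophyletic.

Yes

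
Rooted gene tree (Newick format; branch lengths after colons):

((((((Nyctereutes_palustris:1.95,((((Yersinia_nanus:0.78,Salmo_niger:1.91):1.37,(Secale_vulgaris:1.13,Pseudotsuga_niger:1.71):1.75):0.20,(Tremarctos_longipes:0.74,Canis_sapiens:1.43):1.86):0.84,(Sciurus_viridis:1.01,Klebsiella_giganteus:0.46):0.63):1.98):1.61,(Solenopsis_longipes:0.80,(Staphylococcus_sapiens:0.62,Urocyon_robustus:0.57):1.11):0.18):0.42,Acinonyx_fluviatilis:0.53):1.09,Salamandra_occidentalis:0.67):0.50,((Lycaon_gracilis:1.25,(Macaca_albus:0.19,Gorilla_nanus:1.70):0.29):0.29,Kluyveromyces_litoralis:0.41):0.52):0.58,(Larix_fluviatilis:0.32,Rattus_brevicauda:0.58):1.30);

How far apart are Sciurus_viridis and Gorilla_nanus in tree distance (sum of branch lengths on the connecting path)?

10.04

The path runs Sciurus_viridis → … → MRCA → … → Gorilla_nanus; the MRCA is the node subtending (((((Nyctereutes_palustris,((((Yersinia_nanus,Salmo_niger),(Secale_vulgaris,Pseudotsuga_niger)),(Tremarctos_longipes,Canis_sapiens)),(Sciurus_viridis,Klebsiella_giganteus))),(Solenopsis_longipes,(Staphylococcus_sapiens,Urocyon_robustus))),Acinonyx_fluviatilis),Salamandra_occidentalis),((Lycaon_gracilis,(Macaca_albus,Gorilla_nanus)),Kluyveromyces_litoralis)).
Branch lengths along that path: 1.01 + 0.63 + 1.98 + 1.61 + 0.42 + 1.09 + 0.50 + 0.52 + 0.29 + 0.29 + 1.70 = 10.04.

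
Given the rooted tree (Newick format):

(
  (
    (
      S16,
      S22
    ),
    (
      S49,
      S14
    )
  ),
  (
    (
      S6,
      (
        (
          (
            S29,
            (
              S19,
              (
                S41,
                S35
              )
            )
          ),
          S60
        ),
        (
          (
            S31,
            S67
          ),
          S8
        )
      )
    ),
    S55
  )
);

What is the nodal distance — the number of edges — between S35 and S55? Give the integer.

8

The MRCA of S35 and S55 is the node subtending ((S6,(((S29,(S19,(S41,S35))),S60),((S31,S67),S8))),S55).
From S35 up to that node: 7 branches. From S55 up to the same node: 1 branch. Total: 7 + 1 = 8.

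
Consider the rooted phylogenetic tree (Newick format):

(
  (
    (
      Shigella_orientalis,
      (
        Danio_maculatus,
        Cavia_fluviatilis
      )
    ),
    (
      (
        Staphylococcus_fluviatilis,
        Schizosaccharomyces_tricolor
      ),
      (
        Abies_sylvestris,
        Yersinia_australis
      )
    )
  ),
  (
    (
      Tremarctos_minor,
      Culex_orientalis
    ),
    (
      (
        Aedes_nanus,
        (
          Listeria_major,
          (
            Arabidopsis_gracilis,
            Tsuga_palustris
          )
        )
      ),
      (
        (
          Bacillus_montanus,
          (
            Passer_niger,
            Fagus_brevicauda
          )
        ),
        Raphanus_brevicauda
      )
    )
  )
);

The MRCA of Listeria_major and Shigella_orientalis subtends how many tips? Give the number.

17

The MRCA of Listeria_major and Shigella_orientalis is the root, so the clade is the entire tree.
That clade contains 17 terminal taxa: Abies_sylvestris, Aedes_nanus, Arabidopsis_gracilis, Bacillus_montanus, Cavia_fluviatilis, Culex_orientalis, Danio_maculatus, Fagus_brevicauda, Listeria_major, Passer_niger, Raphanus_brevicauda, Schizosaccharomyces_tricolor, Shigella_orientalis, Staphylococcus_fluviatilis, Tremarctos_minor, Tsuga_palustris, Yersinia_australis.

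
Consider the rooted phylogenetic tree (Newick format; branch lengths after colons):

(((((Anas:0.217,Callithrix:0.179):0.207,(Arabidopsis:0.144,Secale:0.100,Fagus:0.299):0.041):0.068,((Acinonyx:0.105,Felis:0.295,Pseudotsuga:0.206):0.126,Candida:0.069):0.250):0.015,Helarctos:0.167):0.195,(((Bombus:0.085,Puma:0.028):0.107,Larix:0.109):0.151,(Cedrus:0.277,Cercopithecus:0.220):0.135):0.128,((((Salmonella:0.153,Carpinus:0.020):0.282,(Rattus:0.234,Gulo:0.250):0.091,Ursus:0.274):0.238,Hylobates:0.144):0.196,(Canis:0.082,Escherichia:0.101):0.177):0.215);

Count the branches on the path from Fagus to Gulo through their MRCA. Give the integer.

10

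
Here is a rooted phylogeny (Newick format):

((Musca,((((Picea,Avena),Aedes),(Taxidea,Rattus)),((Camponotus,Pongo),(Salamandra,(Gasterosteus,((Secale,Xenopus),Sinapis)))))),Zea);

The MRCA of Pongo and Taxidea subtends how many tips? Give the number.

12

The MRCA of Pongo and Taxidea is the node subtending ((((Picea,Avena),Aedes),(Taxidea,Rattus)),((Camponotus,Pongo),(Salamandra,(Gasterosteus,((Secale,Xenopus),Sinapis))))).
That clade contains 12 terminal taxa: Aedes, Avena, Camponotus, Gasterosteus, Picea, Pongo, Rattus, Salamandra, Secale, Sinapis, Taxidea, Xenopus.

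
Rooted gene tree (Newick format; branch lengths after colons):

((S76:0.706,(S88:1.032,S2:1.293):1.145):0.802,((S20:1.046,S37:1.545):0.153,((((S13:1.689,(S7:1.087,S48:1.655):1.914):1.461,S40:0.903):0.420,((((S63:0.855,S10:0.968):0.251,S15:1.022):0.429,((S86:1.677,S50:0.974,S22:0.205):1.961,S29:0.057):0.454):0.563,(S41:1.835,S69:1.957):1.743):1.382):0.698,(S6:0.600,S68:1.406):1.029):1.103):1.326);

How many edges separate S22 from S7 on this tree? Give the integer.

9

The MRCA of S22 and S7 is the node subtending (((S13,(S7,S48)),S40),((((S63,S10),S15),((S86,S50,S22),S29)),(S41,S69))).
From S22 up to that node: 5 branches. From S7 up to the same node: 4 branches. Total: 5 + 4 = 9.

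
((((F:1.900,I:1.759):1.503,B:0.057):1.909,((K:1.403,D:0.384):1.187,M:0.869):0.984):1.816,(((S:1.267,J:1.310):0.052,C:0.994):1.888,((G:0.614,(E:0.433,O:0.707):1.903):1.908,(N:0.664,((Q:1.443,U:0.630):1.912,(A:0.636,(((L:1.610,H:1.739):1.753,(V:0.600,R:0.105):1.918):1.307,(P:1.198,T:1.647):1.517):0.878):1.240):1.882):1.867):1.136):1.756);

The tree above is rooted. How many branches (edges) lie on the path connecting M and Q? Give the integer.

9

The MRCA of M and Q is the root of the tree.
From M up to that node: 3 branches. From Q up to the same node: 6 branches. Total: 3 + 6 = 9.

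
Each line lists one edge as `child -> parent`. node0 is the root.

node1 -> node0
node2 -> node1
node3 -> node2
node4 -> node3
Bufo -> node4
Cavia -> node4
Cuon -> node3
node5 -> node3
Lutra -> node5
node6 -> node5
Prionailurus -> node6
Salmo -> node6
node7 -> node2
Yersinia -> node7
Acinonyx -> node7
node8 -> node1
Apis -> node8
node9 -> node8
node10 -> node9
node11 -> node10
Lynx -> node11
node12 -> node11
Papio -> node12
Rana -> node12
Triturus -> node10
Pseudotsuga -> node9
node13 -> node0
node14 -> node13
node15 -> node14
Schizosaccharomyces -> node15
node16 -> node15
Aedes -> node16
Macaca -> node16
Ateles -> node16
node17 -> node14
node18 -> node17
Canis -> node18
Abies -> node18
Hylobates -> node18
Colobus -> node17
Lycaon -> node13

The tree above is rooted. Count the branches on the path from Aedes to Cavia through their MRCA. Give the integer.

The MRCA of Aedes and Cavia is the root of the tree.
From Aedes up to that node: 5 branches. From Cavia up to the same node: 5 branches. Total: 5 + 5 = 10.

10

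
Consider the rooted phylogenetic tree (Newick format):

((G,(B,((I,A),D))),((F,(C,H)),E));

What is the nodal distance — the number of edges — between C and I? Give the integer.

9

The MRCA of C and I is the root of the tree.
From C up to that node: 4 branches. From I up to the same node: 5 branches. Total: 4 + 5 = 9.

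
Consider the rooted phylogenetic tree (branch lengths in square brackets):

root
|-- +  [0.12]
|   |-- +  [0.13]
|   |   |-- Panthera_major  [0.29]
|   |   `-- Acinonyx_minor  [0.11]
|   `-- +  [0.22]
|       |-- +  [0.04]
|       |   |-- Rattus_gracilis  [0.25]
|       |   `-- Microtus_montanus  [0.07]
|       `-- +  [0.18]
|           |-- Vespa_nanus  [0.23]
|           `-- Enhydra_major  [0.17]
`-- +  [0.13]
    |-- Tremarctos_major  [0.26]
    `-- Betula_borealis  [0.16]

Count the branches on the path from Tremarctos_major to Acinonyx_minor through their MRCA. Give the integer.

5

The MRCA of Tremarctos_major and Acinonyx_minor is the root of the tree.
From Tremarctos_major up to that node: 2 branches. From Acinonyx_minor up to the same node: 3 branches. Total: 2 + 3 = 5.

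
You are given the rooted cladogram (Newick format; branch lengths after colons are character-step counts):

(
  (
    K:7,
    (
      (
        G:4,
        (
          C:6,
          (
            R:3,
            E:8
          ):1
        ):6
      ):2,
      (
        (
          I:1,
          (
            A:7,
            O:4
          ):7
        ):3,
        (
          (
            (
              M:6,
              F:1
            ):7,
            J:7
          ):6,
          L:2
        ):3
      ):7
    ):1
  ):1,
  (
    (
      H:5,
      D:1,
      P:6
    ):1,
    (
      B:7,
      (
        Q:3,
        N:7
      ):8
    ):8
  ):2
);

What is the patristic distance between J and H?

The path runs J → … → MRCA → … → H; the MRCA is the root of the tree.
Branch lengths along that path: 7 + 6 + 3 + 7 + 1 + 1 + 2 + 1 + 5 = 33.

33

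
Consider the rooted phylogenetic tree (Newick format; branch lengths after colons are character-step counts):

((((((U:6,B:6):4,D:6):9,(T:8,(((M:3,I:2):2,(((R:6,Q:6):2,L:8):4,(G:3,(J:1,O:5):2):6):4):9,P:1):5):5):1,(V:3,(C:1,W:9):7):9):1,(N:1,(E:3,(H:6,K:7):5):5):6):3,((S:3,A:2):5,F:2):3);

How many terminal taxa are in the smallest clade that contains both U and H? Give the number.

20

The MRCA of U and H is the node subtending (((((U,B),D),(T,(((M,I),(((R,Q),L),(G,(J,O)))),P))),(V,(C,W))),(N,(E,(H,K)))).
That clade contains 20 terminal taxa: B, C, D, E, G, H, I, J, K, L, M, N, O, P, Q, R, T, U, V, W.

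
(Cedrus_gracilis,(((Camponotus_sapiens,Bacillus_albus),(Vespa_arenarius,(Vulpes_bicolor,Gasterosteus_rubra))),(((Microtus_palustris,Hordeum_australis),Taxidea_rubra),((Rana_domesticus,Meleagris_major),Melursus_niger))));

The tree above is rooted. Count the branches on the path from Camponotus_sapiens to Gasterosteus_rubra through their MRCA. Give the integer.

5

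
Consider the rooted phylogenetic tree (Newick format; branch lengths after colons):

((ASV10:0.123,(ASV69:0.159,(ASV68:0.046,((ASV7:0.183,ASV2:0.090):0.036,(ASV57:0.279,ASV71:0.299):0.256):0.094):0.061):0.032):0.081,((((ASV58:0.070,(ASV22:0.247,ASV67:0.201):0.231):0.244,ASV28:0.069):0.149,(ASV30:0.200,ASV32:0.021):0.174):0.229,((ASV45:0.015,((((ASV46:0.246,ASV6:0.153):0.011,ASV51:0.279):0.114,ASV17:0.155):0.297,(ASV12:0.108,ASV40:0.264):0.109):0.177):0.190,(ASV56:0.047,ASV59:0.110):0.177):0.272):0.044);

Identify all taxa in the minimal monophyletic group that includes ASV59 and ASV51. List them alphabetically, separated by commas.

ASV12, ASV17, ASV40, ASV45, ASV46, ASV51, ASV56, ASV59, ASV6

Tracing ASV59: it sits inside (ASV56,ASV59).
Tracing ASV51: it sits inside ((ASV46,ASV6),ASV51).
The smallest clade enclosing both is ((ASV45,((((ASV46,ASV6),ASV51),ASV17),(ASV12,ASV40))),(ASV56,ASV59)); the answer is its 9 terminal taxa in alphabetical order.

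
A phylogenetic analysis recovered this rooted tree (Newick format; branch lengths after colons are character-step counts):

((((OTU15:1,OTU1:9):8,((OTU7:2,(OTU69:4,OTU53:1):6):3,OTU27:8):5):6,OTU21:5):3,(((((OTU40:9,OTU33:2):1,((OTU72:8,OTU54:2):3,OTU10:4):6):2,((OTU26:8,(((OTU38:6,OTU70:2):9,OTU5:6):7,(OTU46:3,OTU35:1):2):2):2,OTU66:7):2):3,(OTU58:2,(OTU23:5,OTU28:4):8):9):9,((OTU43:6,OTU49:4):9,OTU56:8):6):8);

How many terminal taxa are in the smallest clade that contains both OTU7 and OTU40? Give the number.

25

The MRCA of OTU7 and OTU40 is the root, so the clade is the entire tree.
That clade contains 25 terminal taxa: OTU1, OTU10, OTU15, OTU21, OTU23, OTU26, OTU27, OTU28, OTU33, OTU35, OTU38, OTU40, OTU43, OTU46, OTU49, OTU5, OTU53, OTU54, OTU56, OTU58, OTU66, OTU69, OTU7, OTU70, OTU72.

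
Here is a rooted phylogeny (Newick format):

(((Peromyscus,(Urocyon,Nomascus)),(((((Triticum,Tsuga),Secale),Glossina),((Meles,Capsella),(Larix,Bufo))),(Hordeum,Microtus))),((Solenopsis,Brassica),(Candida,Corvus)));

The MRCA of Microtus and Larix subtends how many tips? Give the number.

10

The MRCA of Microtus and Larix is the node subtending (((((Triticum,Tsuga),Secale),Glossina),((Meles,Capsella),(Larix,Bufo))),(Hordeum,Microtus)).
That clade contains 10 terminal taxa: Bufo, Capsella, Glossina, Hordeum, Larix, Meles, Microtus, Secale, Triticum, Tsuga.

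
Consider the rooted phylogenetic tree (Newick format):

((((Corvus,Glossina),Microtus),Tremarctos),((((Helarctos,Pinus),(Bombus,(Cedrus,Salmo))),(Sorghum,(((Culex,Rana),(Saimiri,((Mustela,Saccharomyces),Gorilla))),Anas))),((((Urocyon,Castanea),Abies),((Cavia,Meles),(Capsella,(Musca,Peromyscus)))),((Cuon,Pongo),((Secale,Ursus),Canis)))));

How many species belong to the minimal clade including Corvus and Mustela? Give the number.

The MRCA of Corvus and Mustela is the root, so the clade is the entire tree.
That clade contains 30 terminal taxa: Abies, Anas, Bombus, Canis, Capsella, Castanea, Cavia, Cedrus, Corvus, Culex, Cuon, Glossina, Gorilla, Helarctos, Meles, Microtus, Musca, Mustela, Peromyscus, Pinus, Pongo, Rana, Saccharomyces, Saimiri, Salmo, Secale, Sorghum, Tremarctos, Urocyon, Ursus.

30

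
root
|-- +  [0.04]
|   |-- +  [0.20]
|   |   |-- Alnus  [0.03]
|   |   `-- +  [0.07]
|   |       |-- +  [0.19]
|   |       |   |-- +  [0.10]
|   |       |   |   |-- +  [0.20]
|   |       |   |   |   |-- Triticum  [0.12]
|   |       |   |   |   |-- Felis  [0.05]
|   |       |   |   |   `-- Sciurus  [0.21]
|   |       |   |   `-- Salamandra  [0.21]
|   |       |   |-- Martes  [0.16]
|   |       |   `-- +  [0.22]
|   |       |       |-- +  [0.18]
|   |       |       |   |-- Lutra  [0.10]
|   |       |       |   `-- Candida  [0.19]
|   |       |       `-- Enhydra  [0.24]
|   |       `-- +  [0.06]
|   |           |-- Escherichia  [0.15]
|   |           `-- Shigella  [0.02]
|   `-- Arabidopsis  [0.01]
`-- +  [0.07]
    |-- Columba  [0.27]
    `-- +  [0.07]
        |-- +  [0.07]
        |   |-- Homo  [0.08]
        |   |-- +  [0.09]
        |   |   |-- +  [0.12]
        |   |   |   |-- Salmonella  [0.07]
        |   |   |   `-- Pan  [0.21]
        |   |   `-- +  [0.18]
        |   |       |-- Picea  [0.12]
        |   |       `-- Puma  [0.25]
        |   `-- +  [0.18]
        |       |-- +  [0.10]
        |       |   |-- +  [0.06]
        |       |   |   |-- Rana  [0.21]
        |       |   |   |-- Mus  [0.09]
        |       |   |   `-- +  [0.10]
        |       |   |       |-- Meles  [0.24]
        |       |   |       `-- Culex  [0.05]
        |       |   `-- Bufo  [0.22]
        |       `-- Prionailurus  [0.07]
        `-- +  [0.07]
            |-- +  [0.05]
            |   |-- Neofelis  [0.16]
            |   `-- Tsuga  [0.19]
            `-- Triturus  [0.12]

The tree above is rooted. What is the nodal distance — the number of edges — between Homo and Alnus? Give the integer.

The MRCA of Homo and Alnus is the root of the tree.
From Homo up to that node: 4 branches. From Alnus up to the same node: 3 branches. Total: 4 + 3 = 7.

7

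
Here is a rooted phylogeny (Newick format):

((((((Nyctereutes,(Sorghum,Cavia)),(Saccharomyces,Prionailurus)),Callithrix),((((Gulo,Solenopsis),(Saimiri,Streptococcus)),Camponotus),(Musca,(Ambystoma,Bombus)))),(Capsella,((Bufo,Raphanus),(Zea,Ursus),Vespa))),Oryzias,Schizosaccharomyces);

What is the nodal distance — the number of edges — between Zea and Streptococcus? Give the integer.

10

The MRCA of Zea and Streptococcus is the node subtending (((((Nyctereutes,(Sorghum,Cavia)),(Saccharomyces,Prionailurus)),Callithrix),((((Gulo,Solenopsis),(Saimiri,Streptococcus)),Camponotus),(Musca,(Ambystoma,Bombus)))),(Capsella,((Bufo,Raphanus),(Zea,Ursus),Vespa))).
From Zea up to that node: 4 branches. From Streptococcus up to the same node: 6 branches. Total: 4 + 6 = 10.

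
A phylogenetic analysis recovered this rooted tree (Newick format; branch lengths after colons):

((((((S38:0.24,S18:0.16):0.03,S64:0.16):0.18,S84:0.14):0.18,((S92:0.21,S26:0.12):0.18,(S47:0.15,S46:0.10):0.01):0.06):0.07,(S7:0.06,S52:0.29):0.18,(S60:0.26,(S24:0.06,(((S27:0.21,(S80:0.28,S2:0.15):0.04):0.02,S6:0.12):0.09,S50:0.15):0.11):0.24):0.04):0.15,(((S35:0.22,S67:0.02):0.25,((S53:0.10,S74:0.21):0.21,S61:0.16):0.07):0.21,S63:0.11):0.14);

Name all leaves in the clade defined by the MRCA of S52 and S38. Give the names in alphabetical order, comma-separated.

S18, S2, S24, S26, S27, S38, S46, S47, S50, S52, S6, S60, S64, S7, S80, S84, S92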